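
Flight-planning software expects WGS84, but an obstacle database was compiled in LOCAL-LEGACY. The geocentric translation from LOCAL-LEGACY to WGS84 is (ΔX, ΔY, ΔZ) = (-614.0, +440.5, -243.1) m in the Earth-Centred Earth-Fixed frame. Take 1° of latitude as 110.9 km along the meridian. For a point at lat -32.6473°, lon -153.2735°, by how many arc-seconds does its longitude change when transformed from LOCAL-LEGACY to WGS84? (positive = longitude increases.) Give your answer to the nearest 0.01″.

Δλ = -25.81″

sin φ = -0.539466, cos φ = 0.842007, sin λ = -0.449732, cos λ = -0.893163.
East component: ΔE = −sin λ·ΔX + cos λ·ΔY = −(-0.449732)(-614.0) + (-0.893163)(440.5) = -669.57 m.
1° of latitude spans 110900 m; at latitude φ, 1° of longitude spans that × cos φ = 93378.6 m, so Δλ = -669.57 / 93378.6 × 3600 = -25.814″.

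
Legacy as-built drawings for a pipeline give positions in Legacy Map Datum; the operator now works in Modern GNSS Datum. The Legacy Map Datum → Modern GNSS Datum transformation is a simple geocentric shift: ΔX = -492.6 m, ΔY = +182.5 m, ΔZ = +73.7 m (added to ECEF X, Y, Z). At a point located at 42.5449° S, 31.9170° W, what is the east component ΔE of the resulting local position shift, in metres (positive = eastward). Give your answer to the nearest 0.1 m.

ΔE = -105.5 m

At φ = -42.5449°, λ = -31.9170°: sin φ = -0.676168, cos φ = 0.736748, sin λ = -0.528690, cos λ = 0.848815.
ΔE = −sin λ·ΔX + cos λ·ΔY = −(-0.528690)·(-492.6) + (0.848815)·(182.5) = -105.52 m.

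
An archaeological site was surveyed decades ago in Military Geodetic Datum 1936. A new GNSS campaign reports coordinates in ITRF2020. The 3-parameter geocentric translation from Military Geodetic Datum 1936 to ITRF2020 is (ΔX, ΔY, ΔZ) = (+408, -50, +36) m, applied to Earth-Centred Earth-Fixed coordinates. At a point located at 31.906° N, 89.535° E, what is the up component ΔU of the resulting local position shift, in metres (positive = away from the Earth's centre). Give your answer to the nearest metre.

At φ = 31.906°, λ = 89.535°: sin φ = 0.528527, cos φ = 0.848916, sin λ = 0.999967, cos λ = 0.008116.
ΔU = cos φ cos λ·ΔX + cos φ sin λ·ΔY + sin φ·ΔZ = (0.848916)(0.008116)(408) + (0.848916)(0.999967)(-50) + (0.528527)(36) = -20.61 m.

ΔU = -21 m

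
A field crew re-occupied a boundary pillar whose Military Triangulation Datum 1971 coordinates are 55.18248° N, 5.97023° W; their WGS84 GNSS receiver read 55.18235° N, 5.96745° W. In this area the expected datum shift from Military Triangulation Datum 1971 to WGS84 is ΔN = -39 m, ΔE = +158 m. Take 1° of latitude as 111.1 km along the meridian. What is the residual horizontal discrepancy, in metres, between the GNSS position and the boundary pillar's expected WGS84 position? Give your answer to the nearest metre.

Observed coordinate differences: Δφ = -0.00013°, Δλ = +0.00278°.
Converting to metres (1° lat = 111100 m, cos φ = 0.570965): observed ΔN = -14.4 m, observed ΔE = 176.3 m.
Subtracting the expected shift leaves a residual of -14.4 − (-39) = 24.6 m north and 176.3 − (158) = 18.3 m east.
Residual distance = √(24.6² + 18.3²) = 30.7 m.

31 m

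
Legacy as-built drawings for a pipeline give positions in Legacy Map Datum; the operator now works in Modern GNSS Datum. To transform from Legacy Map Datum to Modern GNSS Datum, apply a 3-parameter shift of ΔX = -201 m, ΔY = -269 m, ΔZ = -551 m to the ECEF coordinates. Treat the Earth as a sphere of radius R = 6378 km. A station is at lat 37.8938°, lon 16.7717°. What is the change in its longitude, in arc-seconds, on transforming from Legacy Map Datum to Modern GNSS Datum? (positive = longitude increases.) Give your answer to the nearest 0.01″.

Δλ = -8.18″

sin φ = 0.614200, cos φ = 0.789151, sin λ = 0.288559, cos λ = 0.957462.
East component: ΔE = −sin λ·ΔX + cos λ·ΔY = −(0.288559)(-201) + (0.957462)(-269) = -199.56 m.
1° of latitude spans πR/180 = 111317 m; at latitude φ, 1° of longitude spans that × cos φ = 87846.0 m, so Δλ = -199.56 / 87846.0 × 3600 = -8.178″.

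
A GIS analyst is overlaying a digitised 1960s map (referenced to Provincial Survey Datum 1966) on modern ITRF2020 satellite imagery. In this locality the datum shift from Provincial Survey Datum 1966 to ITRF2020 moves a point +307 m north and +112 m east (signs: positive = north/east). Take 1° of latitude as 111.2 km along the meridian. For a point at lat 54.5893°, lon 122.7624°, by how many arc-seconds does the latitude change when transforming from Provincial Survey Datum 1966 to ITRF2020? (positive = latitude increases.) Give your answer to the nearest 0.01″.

Δφ = 9.94″

1° of latitude = 111.2 km, so Δφ = 307.0 / 111200 = 0.0027608° = 9.939″.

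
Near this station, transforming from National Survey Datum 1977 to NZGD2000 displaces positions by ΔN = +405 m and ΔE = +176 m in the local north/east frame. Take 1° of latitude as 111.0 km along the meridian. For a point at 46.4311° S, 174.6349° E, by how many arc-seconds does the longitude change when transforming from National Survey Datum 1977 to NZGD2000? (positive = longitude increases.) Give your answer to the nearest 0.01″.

At latitude -46.4311°, cos φ = 0.689226.
1° of longitude at this latitude = 111.0 × cos φ = 76.50 km, so Δλ = 176.0 / 76504.1 = 0.0023005° = 8.282″.

Δλ = 8.28″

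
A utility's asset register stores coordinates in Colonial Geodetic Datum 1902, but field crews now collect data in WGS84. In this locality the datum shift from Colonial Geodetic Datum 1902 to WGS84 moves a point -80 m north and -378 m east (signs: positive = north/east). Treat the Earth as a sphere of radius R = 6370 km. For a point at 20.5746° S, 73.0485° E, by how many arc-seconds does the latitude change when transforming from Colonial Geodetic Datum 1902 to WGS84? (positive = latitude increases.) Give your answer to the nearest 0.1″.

On a sphere of radius R, 1 rad of latitude = R, so Δφ = ΔN / R = -80.0 / 6370000 = -1.2559e-05 rad = -2.590″.

Δφ = -2.6″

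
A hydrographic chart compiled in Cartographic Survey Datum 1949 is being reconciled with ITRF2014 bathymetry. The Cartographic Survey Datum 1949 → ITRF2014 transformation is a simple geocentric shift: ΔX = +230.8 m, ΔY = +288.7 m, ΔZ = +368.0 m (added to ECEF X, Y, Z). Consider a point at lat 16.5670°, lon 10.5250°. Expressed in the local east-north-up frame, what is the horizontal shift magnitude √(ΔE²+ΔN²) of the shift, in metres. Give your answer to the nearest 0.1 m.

At φ = 16.5670°, λ = 10.5250°: sin φ = 0.285136, cos φ = 0.958487, sin λ = 0.182665, cos λ = 0.983175.
ΔE = −sin λ·ΔX + cos λ·ΔY = −(0.182665)·(230.8) + (0.983175)·(288.7) = 241.68 m.
ΔN = −sin φ cos λ·ΔX − sin φ sin λ·ΔY + cos φ·ΔZ = −(0.285136)(0.983175)(230.8) − (0.285136)(0.182665)(288.7) + (0.958487)(368.0) = 272.98 m.
Horizontal magnitude = √(ΔE² + ΔN²) = √(241.68² + 272.98²) = 364.60 m.

364.6 m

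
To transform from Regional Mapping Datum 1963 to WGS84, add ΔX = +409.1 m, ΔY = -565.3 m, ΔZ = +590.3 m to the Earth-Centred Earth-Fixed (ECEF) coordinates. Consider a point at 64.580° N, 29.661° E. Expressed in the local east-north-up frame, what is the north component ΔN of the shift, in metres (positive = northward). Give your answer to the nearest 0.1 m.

The local north axis is (−sin φ cos λ, −sin φ sin λ, cos φ), giving ΔN = -321.078 + 252.665 + 253.387 = 184.97 m.

ΔN = 185.0 m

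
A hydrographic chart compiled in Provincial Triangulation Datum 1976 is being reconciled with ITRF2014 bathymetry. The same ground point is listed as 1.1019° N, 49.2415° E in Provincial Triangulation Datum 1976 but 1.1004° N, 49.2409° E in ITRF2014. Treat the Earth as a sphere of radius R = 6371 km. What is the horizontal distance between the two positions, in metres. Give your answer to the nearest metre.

180 m

Δφ = 1.1004° − 1.1019° = -0.0015°; Δλ = 49.2409° − 49.2415° = -0.0006°.
1° along a meridian = πR/180 = 111195 m.
ΔN = Δφ × 111195 = -166.8 m; ΔE = Δλ × 111195 × cos(1.1019°) = -0.0006 × 111195 × 0.999815 = -66.7 m.
Distance = √(ΔE² + ΔN²) = √((-66.7)² + (-166.8)²) = 179.6 m.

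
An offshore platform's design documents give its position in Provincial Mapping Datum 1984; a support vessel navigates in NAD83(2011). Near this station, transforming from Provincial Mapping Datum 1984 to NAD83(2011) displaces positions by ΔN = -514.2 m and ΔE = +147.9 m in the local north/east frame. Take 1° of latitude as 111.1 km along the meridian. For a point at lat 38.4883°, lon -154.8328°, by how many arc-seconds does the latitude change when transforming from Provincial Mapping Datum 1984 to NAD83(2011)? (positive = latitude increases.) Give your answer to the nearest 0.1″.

1° of latitude = 111.1 km, so Δφ = -514.2 / 111100 = -0.0046283° = -16.662″.

Δφ = -16.7″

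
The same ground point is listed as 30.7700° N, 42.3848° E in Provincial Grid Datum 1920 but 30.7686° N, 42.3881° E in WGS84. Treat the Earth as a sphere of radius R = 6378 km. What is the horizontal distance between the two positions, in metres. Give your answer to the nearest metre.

352 m

Δφ = 30.7686° − 30.7700° = -0.0014°; Δλ = 42.3881° − 42.3848° = +0.0033°.
1° along a meridian = πR/180 = 111317 m.
ΔN = Δφ × 111317 = -155.8 m; ΔE = Δλ × 111317 × cos(30.7700°) = +0.0033 × 111317 × 0.859228 = 315.6 m.
Distance = √(ΔE² + ΔN²) = √(315.6² + (-155.8)²) = 352.0 m.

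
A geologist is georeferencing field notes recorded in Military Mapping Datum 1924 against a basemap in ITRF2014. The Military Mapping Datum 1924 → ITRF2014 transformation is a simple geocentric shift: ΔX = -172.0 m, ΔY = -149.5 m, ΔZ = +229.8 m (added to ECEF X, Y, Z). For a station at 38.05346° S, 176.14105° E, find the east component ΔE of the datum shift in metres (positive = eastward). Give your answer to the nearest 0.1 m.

ΔE = 160.7 m

The local east axis at (φ, λ) is (−sin λ, cos λ, 0), so ΔE = −sin(176.14105°)·(-172.0) + cos(176.14105°)·(-149.5) = 160.74 m.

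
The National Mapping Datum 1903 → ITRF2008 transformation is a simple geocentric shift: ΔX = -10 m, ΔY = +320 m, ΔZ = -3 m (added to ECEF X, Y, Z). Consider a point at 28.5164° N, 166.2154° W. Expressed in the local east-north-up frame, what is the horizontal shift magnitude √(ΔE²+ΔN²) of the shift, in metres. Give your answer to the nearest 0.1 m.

314.5 m

At φ = 28.5164°, λ = -166.2154°: sin φ = 0.477410, cos φ = 0.878680, sin λ = -0.238272, cos λ = -0.971198.
ΔE = −sin λ·ΔX + cos λ·ΔY = −(-0.238272)·(-10) + (-0.971198)·(320) = -313.17 m.
ΔN = −sin φ cos λ·ΔX − sin φ sin λ·ΔY + cos φ·ΔZ = −(0.477410)(-0.971198)(-10) − (0.477410)(-0.238272)(320) + (0.878680)(-3) = 29.13 m.
Horizontal magnitude = √(ΔE² + ΔN²) = √((-313.17)² + 29.13²) = 314.52 m.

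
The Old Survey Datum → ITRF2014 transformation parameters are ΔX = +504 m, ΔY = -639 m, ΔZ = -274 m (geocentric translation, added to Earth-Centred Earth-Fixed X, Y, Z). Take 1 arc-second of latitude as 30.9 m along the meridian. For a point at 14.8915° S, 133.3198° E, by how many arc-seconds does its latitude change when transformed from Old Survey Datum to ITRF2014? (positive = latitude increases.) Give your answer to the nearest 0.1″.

Δφ = -15.3″

sin φ = -0.256989, cos φ = 0.966414, sin λ = 0.727536, cos λ = -0.686070.
North component: ΔN = −sin φ cos λ·ΔX − sin φ sin λ·ΔY + cos φ·ΔZ = −(-0.256989)(-0.686070)(504) − (-0.256989)(0.727536)(-639) + (0.966414)(-274) = -473.13 m.
1° of latitude spans 3600 × 30.90 = 111240 m, so Δφ = -473.13 / 111240 × 3600 = -15.312″.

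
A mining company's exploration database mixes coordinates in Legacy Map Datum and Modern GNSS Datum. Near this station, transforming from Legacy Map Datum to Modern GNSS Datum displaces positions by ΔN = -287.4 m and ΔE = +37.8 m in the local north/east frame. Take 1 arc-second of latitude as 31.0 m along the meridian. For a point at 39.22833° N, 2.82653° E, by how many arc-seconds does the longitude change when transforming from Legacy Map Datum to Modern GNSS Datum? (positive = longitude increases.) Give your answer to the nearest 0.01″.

Δλ = 1.57″

At latitude 39.22833°, cos φ = 0.774632.
1″ of longitude at this latitude = 31.00 × cos φ = 24.0136 m, so Δλ = 37.8 / 24.0136 = 1.574″.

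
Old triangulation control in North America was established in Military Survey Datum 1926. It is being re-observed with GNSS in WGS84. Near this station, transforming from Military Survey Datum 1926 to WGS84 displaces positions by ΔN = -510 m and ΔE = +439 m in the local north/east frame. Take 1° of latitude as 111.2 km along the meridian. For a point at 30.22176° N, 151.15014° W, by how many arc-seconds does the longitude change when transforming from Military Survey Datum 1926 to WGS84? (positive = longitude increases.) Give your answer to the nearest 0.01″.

Δλ = 16.45″

At latitude 30.22176°, cos φ = 0.864084.
1° of longitude at this latitude = 111.2 × cos φ = 96.09 km, so Δλ = 439.0 / 96086.1 = 0.0045688° = 16.448″.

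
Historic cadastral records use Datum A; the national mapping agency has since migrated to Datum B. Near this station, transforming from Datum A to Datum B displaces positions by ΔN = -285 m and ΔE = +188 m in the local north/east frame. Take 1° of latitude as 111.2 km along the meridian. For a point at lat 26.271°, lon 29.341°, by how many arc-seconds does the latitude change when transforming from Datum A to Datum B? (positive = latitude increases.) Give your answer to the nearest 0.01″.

Δφ = -9.23″

1° of latitude = 111.2 km, so Δφ = -285.0 / 111200 = -0.0025629° = -9.227″.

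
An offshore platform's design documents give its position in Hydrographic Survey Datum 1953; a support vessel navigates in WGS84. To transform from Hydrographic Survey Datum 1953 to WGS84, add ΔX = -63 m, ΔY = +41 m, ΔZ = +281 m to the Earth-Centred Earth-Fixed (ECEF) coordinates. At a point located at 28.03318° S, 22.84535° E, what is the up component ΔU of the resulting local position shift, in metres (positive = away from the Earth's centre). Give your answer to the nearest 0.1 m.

The local up (radial) axis is (cos φ cos λ, cos φ sin λ, sin φ), giving ΔU = -51.246 + 14.050 − 132.065 = -169.26 m.

ΔU = -169.3 m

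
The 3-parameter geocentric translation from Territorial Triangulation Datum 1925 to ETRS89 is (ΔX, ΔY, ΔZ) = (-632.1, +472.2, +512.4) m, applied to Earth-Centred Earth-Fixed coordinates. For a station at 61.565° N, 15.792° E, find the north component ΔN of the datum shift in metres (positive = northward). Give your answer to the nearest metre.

ΔN = 666 m

At φ = 61.565°, λ = 15.792°: sin φ = 0.879358, cos φ = 0.476161, sin λ = 0.272146, cos λ = 0.962256.
ΔN = −sin φ cos λ·ΔX − sin φ sin λ·ΔY + cos φ·ΔZ = −(0.879358)(0.962256)(-632.1) − (0.879358)(0.272146)(472.2) + (0.476161)(512.4) = 665.84 m.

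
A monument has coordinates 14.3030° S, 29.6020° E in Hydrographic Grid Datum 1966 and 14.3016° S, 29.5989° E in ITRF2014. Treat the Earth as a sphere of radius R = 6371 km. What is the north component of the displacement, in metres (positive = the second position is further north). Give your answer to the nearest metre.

ΔN = 156 m

Δφ = -14.3016° − -14.3030° = +0.0014°; Δλ = 29.5989° − 29.6020° = -0.0031°.
1° along a meridian = πR/180 = 111195 m.
ΔN = Δφ × 111195 = 155.7 m; ΔE = Δλ × 111195 × cos(-14.3030°) = -0.0031 × 111195 × 0.969003 = -334.0 m.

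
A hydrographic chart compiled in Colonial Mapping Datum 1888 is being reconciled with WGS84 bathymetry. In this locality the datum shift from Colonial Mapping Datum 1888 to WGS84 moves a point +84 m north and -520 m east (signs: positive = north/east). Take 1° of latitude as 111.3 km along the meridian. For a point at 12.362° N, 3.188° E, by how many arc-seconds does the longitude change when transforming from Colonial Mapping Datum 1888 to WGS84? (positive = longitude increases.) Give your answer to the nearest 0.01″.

At latitude 12.362°, cos φ = 0.976814.
1° of longitude at this latitude = 111.3 × cos φ = 108.72 km, so Δλ = -520.0 / 108719.5 = -0.0047830° = -17.219″.

Δλ = -17.22″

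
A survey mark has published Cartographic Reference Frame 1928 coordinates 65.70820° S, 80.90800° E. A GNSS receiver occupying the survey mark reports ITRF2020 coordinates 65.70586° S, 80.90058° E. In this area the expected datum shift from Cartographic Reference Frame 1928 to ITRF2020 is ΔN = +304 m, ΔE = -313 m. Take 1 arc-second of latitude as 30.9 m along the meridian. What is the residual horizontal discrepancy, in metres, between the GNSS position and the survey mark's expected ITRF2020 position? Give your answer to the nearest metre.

51 m

Observed coordinate differences: Δφ = +0.00234°, Δλ = -0.00742°.
Converting to metres (1° lat = 111240 m, cos φ = 0.411384): observed ΔN = 260.3 m, observed ΔE = -339.6 m.
Subtracting the expected shift leaves a residual of 260.3 − (304) = -43.7 m north and -339.6 − (-313) = -26.6 m east.
Residual distance = √((-43.7)² + (-26.6)²) = 51.1 m.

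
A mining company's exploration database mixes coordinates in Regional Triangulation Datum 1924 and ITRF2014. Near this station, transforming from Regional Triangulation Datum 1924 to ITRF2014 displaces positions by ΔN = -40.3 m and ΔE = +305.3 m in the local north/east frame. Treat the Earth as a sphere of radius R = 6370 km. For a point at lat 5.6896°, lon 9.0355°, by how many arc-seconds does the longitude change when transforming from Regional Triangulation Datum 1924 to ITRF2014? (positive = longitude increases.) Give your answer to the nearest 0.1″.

At latitude 5.6896°, cos φ = 0.995074.
One radian of longitude at latitude φ spans R cos φ, so Δλ = ΔE / (R cos φ) = 305.3 / (6370000 × 0.995074) = 4.8165e-05 rad = 9.935″.

Δλ = 9.9″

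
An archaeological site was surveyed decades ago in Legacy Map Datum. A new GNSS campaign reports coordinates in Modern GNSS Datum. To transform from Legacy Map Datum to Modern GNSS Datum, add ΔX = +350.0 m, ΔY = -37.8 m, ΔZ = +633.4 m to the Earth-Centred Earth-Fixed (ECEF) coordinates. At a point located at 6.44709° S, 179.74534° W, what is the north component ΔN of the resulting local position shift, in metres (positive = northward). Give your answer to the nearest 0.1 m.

ΔN = 590.1 m

The local north axis is (−sin φ cos λ, −sin φ sin λ, cos φ), giving ΔN = -39.300 + 0.019 + 629.394 = 590.11 m.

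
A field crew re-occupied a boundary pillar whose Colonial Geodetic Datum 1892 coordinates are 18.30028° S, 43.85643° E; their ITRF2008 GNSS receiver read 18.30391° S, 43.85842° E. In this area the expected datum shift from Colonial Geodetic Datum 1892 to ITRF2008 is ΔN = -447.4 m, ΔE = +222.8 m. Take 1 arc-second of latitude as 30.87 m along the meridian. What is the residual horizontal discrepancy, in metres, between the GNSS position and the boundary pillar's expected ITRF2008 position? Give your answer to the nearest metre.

Observed coordinate differences: Δφ = -0.00363°, Δλ = +0.00199°.
Converting to metres (1° lat = 111132 m, cos φ = 0.949424): observed ΔN = -403.4 m, observed ΔE = 210.0 m.
Subtracting the expected shift leaves a residual of -403.4 − (-447.4) = 44.0 m north and 210.0 − (222.8) = -12.8 m east.
Residual distance = √(44.0² + (-12.8)²) = 45.8 m.

46 m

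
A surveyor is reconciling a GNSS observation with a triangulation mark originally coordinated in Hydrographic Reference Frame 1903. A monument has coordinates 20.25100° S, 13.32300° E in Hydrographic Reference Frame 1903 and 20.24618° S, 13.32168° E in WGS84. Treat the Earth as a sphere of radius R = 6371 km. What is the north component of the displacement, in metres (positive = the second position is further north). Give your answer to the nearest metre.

Δφ = -20.24618° − -20.25100° = +0.00482°; Δλ = 13.32168° − 13.32300° = -0.00132°.
1° along a meridian = πR/180 = 111195 m.
ΔN = Δφ × 111195 = 536.0 m; ΔE = Δλ × 111195 × cos(-20.25100°) = -0.00132 × 111195 × 0.938185 = -137.7 m.

ΔN = 536 m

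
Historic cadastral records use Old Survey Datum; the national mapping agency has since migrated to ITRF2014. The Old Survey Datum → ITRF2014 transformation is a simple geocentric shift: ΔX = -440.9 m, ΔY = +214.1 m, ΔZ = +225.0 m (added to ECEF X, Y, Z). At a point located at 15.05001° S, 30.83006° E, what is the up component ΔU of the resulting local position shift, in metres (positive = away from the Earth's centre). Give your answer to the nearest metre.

At φ = -15.05001°, λ = 30.83006°: sin φ = -0.259662, cos φ = 0.965700, sin λ = 0.512493, cos λ = 0.858691.
ΔU = cos φ cos λ·ΔX + cos φ sin λ·ΔY + sin φ·ΔZ = (0.965700)(0.858691)(-440.9) + (0.965700)(0.512493)(214.1) + (-0.259662)(225.0) = -318.07 m.

ΔU = -318 m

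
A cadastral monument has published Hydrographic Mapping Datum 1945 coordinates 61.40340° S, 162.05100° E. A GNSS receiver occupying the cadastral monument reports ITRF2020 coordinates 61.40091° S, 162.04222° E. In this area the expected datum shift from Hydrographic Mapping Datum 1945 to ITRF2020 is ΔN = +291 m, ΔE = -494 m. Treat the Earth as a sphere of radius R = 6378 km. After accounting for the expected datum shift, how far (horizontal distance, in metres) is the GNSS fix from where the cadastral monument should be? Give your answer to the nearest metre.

Observed coordinate differences: Δφ = +0.00249°, Δλ = -0.00878°.
Converting to metres (1° lat = 111317 m, cos φ = 0.478640): observed ΔN = 277.2 m, observed ΔE = -467.8 m.
Subtracting the expected shift leaves a residual of 277.2 − (291) = -13.8 m north and -467.8 − (-494) = 26.2 m east.
Residual distance = √((-13.8)² + 26.2²) = 29.6 m.

30 m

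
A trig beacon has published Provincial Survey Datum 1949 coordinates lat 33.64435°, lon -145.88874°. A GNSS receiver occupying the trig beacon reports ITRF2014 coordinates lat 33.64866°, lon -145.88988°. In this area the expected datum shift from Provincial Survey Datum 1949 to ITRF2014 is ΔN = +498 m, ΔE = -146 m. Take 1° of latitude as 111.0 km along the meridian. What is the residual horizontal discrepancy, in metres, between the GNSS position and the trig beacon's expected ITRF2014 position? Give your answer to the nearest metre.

45 m

Observed coordinate differences: Δφ = +0.00431°, Δλ = -0.00114°.
Converting to metres (1° lat = 111000 m, cos φ = 0.832493): observed ΔN = 478.4 m, observed ΔE = -105.3 m.
Subtracting the expected shift leaves a residual of 478.4 − (498) = -19.6 m north and -105.3 − (-146) = 40.7 m east.
Residual distance = √((-19.6)² + 40.7²) = 45.1 m.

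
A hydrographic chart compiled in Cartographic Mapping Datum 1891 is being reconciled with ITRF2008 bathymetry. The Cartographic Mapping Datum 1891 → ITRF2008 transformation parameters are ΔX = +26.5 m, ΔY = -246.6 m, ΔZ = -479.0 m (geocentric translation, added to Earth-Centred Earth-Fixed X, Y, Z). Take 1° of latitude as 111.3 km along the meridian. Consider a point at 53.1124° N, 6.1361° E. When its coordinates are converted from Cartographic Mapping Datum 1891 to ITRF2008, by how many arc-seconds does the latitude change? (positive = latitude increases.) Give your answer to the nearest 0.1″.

Δφ = -9.3″

sin φ = 0.799815, cos φ = 0.600247, sin λ = 0.106891, cos λ = 0.994271.
North component: ΔN = −sin φ cos λ·ΔX − sin φ sin λ·ΔY + cos φ·ΔZ = −(0.799815)(0.994271)(26.5) − (0.799815)(0.106891)(-246.6) + (0.600247)(-479.0) = -287.51 m.
1° of latitude spans 111300 m, so Δφ = -287.51 / 111300 × 3600 = -9.300″.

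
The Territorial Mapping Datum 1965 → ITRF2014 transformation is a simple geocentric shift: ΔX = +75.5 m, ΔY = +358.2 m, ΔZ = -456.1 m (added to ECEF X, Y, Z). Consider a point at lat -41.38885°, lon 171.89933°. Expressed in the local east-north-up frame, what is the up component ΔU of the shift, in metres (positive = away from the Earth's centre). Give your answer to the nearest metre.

At φ = -41.38885°, λ = 171.89933°: sin φ = -0.661166, cos φ = 0.750240, sin λ = 0.140913, cos λ = -0.990022.
ΔU = cos φ cos λ·ΔX + cos φ sin λ·ΔY + sin φ·ΔZ = (0.750240)(-0.990022)(75.5) + (0.750240)(0.140913)(358.2) + (-0.661166)(-456.1) = 283.35 m.

ΔU = 283 m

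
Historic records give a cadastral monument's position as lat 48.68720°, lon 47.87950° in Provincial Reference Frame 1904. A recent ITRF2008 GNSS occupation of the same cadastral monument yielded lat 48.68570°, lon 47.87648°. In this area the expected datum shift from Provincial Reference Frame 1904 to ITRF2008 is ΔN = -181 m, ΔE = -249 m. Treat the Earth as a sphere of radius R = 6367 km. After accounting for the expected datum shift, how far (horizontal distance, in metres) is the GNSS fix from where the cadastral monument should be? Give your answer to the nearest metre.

31 m

Observed coordinate differences: Δφ = -0.00150°, Δλ = -0.00302°.
Converting to metres (1° lat = 111125 m, cos φ = 0.660169): observed ΔN = -166.7 m, observed ΔE = -221.6 m.
Subtracting the expected shift leaves a residual of -166.7 − (-181) = 14.3 m north and -221.6 − (-249) = 27.4 m east.
Residual distance = √(14.3² + 27.4²) = 31.0 m.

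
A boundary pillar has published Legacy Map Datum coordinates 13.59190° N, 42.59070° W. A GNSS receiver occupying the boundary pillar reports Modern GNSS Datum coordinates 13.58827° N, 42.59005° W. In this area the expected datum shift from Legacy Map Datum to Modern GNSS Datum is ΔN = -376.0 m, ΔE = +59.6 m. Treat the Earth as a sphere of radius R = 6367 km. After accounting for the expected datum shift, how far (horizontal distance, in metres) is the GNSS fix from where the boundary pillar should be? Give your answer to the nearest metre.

29 m

Observed coordinate differences: Δφ = -0.00363°, Δλ = +0.00065°.
Converting to metres (1° lat = 111125 m, cos φ = 0.971994): observed ΔN = -403.4 m, observed ΔE = 70.2 m.
Subtracting the expected shift leaves a residual of -403.4 − (-376.0) = -27.4 m north and 70.2 − (59.6) = 10.6 m east.
Residual distance = √((-27.4)² + 10.6²) = 29.4 m.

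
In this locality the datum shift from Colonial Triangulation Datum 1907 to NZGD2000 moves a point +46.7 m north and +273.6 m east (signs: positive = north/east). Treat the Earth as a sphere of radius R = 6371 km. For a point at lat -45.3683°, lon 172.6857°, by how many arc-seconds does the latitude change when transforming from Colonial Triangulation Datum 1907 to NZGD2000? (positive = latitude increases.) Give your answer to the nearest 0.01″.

Δφ = 1.51″

On a sphere of radius R, 1 rad of latitude = R, so Δφ = ΔN / R = 46.7 / 6371000 = 7.3301e-06 rad = 1.512″.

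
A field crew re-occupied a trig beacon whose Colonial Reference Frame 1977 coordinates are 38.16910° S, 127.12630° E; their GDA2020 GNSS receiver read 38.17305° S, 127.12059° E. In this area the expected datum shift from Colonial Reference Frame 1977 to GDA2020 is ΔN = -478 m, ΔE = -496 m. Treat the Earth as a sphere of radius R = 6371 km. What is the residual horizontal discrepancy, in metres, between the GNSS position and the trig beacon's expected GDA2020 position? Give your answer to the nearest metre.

39 m

Observed coordinate differences: Δφ = -0.00395°, Δλ = -0.00571°.
Converting to metres (1° lat = 111195 m, cos φ = 0.786190): observed ΔN = -439.2 m, observed ΔE = -499.2 m.
Subtracting the expected shift leaves a residual of -439.2 − (-478) = 38.8 m north and -499.2 − (-496) = -3.2 m east.
Residual distance = √(38.8² + (-3.2)²) = 38.9 m.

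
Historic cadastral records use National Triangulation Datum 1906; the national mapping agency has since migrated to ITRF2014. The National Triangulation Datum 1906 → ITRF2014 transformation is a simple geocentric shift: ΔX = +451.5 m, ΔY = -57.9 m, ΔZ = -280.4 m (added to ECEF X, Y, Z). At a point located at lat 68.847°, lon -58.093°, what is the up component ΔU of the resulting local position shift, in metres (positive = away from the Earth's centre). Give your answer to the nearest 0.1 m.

ΔU = -157.7 m

At φ = 68.847°, λ = -58.093°: sin φ = 0.932620, cos φ = 0.360860, sin λ = -0.848907, cos λ = 0.528542.
ΔU = cos φ cos λ·ΔX + cos φ sin λ·ΔY + sin φ·ΔZ = (0.360860)(0.528542)(451.5) + (0.360860)(-0.848907)(-57.9) + (0.932620)(-280.4) = -157.66 m.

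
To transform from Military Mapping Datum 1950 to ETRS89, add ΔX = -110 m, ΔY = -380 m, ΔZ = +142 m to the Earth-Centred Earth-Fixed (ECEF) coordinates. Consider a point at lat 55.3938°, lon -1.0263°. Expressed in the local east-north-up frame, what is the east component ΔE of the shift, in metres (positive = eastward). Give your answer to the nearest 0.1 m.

At φ = 55.3938°, λ = -1.0263°: sin φ = 0.823075, cos φ = 0.567933, sin λ = -0.017911, cos λ = 0.999840.
ΔE = −sin λ·ΔX + cos λ·ΔY = −(-0.017911)·(-110) + (0.999840)·(-380) = -381.91 m.

ΔE = -381.9 m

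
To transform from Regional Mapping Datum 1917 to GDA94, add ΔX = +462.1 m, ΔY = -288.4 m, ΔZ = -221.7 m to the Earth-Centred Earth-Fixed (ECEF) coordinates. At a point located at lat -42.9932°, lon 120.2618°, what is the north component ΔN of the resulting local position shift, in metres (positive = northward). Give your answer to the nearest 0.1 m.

At φ = -42.9932°, λ = 120.2618°: sin φ = -0.681912, cos φ = 0.731435, sin λ = 0.863732, cos λ = -0.503952.
ΔN = −sin φ cos λ·ΔX − sin φ sin λ·ΔY + cos φ·ΔZ = −(-0.681912)(-0.503952)(462.1) − (-0.681912)(0.863732)(-288.4) + (0.731435)(-221.7) = -490.82 m.

ΔN = -490.8 m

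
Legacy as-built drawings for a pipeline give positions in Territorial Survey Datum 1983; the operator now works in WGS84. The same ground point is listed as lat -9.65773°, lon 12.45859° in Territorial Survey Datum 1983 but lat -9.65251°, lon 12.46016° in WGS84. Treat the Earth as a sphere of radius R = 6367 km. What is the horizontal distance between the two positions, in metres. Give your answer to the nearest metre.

605 m

Δφ = -9.65251° − -9.65773° = +0.00522°; Δλ = 12.46016° − 12.45859° = +0.00157°.
1° along a meridian = πR/180 = 111125 m.
ΔN = Δφ × 111125 = 580.1 m; ΔE = Δλ × 111125 × cos(-9.65773°) = +0.00157 × 111125 × 0.985828 = 172.0 m.
Distance = √(ΔE² + ΔN²) = √(172.0² + 580.1²) = 605.0 m.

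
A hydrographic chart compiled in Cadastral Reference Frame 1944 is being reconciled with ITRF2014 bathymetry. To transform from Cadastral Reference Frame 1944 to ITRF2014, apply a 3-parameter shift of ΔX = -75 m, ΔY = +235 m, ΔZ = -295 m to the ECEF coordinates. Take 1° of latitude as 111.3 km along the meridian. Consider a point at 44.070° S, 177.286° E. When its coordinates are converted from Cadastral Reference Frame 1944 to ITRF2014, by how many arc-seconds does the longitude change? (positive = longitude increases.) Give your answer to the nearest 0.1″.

sin φ = -0.695537, cos φ = 0.718491, sin λ = 0.047351, cos λ = -0.998878.
East component: ΔE = −sin λ·ΔX + cos λ·ΔY = −(0.047351)(-75) + (-0.998878)(235) = -231.19 m.
1° of latitude spans 111300 m; at latitude φ, 1° of longitude spans that × cos φ = 79968.0 m, so Δλ = -231.19 / 79968.0 × 3600 = -10.407″.

Δλ = -10.4″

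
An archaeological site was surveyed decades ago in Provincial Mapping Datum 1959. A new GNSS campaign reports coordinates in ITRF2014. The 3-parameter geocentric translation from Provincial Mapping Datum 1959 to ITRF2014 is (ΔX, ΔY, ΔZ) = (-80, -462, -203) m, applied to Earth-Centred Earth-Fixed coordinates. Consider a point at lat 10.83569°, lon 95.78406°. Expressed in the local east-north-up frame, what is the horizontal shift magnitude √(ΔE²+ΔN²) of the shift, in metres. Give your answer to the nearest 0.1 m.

170.4 m

The local east axis at (φ, λ) is (−sin λ, cos λ, 0), so ΔE = −sin(95.78406°)·(-80) + cos(95.78406°)·(-462) = 126.15 m.
The local north axis is (−sin φ cos λ, −sin φ sin λ, cos φ), giving ΔN = -1.516 + 86.411 − 199.381 = -114.49 m.
Horizontal magnitude = √(ΔE² + ΔN²) = √(126.15² + (-114.49)²) = 170.36 m.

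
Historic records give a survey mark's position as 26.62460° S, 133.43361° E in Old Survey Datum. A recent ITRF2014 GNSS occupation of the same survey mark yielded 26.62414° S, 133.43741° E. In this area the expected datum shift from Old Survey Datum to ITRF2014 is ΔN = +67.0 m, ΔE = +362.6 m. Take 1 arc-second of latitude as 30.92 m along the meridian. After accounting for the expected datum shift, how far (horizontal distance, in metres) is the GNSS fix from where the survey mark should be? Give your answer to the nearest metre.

Observed coordinate differences: Δφ = +0.00046°, Δλ = +0.00380°.
Converting to metres (1° lat = 111312 m, cos φ = 0.893962): observed ΔN = 51.2 m, observed ΔE = 378.1 m.
Subtracting the expected shift leaves a residual of 51.2 − (67.0) = -15.8 m north and 378.1 − (362.6) = 15.5 m east.
Residual distance = √((-15.8)² + 15.5²) = 22.2 m.

22 m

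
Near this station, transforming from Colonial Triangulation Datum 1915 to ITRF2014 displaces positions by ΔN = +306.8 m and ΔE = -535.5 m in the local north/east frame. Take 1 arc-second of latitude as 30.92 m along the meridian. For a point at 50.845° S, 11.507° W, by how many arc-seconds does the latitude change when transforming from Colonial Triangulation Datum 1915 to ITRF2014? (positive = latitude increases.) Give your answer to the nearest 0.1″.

1″ of latitude = 30.92 m, so Δφ = 306.8 / 30.92 = 9.922″.

Δφ = 9.9″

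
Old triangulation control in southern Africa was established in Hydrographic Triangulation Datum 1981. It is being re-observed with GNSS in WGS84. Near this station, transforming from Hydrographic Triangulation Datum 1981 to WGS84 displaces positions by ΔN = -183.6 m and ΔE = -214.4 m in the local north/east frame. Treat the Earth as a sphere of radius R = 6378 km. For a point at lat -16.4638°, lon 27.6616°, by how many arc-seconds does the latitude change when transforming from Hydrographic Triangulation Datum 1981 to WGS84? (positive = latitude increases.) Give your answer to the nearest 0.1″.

On a sphere of radius R, 1 rad of latitude = R, so Δφ = ΔN / R = -183.6 / 6378000 = -2.8786e-05 rad = -5.938″.

Δφ = -5.9″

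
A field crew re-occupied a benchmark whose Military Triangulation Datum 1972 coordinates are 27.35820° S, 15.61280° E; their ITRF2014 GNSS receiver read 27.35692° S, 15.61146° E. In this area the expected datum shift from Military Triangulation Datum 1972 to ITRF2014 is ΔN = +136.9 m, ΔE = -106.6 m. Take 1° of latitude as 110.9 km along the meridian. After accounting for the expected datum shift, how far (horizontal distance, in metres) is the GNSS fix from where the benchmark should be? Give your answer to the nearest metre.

26 m

Observed coordinate differences: Δφ = +0.00128°, Δλ = -0.00134°.
Converting to metres (1° lat = 110900 m, cos φ = 0.888151): observed ΔN = 142.0 m, observed ΔE = -132.0 m.
Subtracting the expected shift leaves a residual of 142.0 − (136.9) = 5.1 m north and -132.0 − (-106.6) = -25.4 m east.
Residual distance = √(5.1² + (-25.4)²) = 25.9 m.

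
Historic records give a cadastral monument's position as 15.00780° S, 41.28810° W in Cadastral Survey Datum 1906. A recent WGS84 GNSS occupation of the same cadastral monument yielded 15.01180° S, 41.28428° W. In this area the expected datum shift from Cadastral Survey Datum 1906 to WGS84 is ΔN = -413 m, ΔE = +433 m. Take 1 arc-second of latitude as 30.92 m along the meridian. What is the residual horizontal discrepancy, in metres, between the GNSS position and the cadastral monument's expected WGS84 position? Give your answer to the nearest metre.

Observed coordinate differences: Δφ = -0.00400°, Δλ = +0.00382°.
Converting to metres (1° lat = 111312 m, cos φ = 0.965891): observed ΔN = -445.2 m, observed ΔE = 410.7 m.
Subtracting the expected shift leaves a residual of -445.2 − (-413) = -32.2 m north and 410.7 − (433) = -22.3 m east.
Residual distance = √((-32.2)² + (-22.3)²) = 39.2 m.

39 m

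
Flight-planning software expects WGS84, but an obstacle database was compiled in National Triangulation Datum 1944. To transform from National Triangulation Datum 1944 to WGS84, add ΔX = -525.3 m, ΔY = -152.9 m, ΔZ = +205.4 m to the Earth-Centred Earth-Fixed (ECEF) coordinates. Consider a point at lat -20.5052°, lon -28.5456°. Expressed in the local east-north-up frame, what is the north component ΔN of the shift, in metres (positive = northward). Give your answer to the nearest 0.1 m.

At φ = -20.5052°, λ = -28.5456°: sin φ = -0.350292, cos φ = 0.936640, sin λ = -0.477858, cos λ = 0.878437.
ΔN = −sin φ cos λ·ΔX − sin φ sin λ·ΔY + cos φ·ΔZ = −(-0.350292)(0.878437)(-525.3) − (-0.350292)(-0.477858)(-152.9) + (0.936640)(205.4) = 56.34 m.

ΔN = 56.3 m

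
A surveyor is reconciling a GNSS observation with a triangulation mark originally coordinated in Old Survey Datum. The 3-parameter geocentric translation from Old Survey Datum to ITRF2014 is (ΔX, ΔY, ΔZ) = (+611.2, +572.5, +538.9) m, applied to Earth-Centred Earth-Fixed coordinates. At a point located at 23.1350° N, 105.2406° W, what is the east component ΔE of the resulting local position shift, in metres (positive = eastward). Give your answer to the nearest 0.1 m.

At φ = 23.1350°, λ = -105.2406°: sin φ = 0.392899, cos φ = 0.919582, sin λ = -0.964830, cos λ = -0.262873.
ΔE = −sin λ·ΔX + cos λ·ΔY = −(-0.964830)·(611.2) + (-0.262873)·(572.5) = 439.21 m.

ΔE = 439.2 m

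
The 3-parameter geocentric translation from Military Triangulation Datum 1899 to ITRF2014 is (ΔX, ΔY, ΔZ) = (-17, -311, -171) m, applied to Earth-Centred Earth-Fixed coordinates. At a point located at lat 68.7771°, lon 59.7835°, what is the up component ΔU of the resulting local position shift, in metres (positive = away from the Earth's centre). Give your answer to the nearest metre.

At φ = 68.7771°, λ = 59.7835°: sin φ = 0.932179, cos φ = 0.361997, sin λ = 0.864130, cos λ = 0.503269.
ΔU = cos φ cos λ·ΔX + cos φ sin λ·ΔY + sin φ·ΔZ = (0.361997)(0.503269)(-17) + (0.361997)(0.864130)(-311) + (0.932179)(-171) = -259.78 m.

ΔU = -260 m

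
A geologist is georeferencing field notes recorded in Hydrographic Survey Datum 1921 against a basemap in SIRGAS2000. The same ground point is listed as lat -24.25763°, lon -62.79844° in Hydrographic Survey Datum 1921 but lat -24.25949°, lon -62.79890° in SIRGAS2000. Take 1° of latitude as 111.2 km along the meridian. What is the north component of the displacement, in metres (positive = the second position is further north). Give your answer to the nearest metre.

ΔN = -207 m

Δφ = -24.25949° − -24.25763° = -0.00186°; Δλ = -62.79890° − -62.79844° = -0.00046°.
ΔN = Δφ × 111200 = -206.8 m; ΔE = Δλ × 111200 × cos(-24.25763°) = -0.00046 × 111200 × 0.911707 = -46.6 m.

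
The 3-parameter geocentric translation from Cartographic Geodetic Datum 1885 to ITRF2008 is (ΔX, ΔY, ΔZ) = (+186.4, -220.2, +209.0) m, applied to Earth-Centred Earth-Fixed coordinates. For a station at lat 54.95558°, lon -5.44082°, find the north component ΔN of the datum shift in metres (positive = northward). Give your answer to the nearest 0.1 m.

ΔN = -49.0 m

The local north axis is (−sin φ cos λ, −sin φ sin λ, cos φ), giving ΔN = -151.919 − 17.094 + 120.010 = -49.00 m.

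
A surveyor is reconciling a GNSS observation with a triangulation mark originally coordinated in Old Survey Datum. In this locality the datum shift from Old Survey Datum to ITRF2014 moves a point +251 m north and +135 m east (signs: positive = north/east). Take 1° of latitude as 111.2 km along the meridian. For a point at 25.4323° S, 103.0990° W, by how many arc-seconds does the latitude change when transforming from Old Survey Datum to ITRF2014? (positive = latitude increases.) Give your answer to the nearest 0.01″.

1° of latitude = 111.2 km, so Δφ = 251.0 / 111200 = 0.0022572° = 8.126″.

Δφ = 8.13″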